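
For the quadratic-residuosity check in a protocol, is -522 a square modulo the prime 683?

yes

(-522|683)
  = -(522|683)    [683 ≡ 3 mod 4 ⇒ (-1|683) = -1]
  = (261|683)    [683 ≡ 3 mod 8 ⇒ (2|683) = -1]
  = (683|261)    [QR: 261 ≡ 1 mod 4, sign kept]
  = (161|261)    [683 ≡ 161 mod 261]
  = (261|161)    [QR: 161 ≡ 1 mod 4, sign kept]
  = (100|161)    [261 ≡ 100 mod 161]
  = (25|161)    [161 ≡ 1 mod 8 ⇒ (2|161)^2 = +1]
  = (161|25)    [QR: 25 ≡ 1 mod 4, sign kept]
  = (11|25)    [161 ≡ 11 mod 25]
  = (25|11)    [QR: 25 ≡ 1 mod 4, sign kept]
  = (3|11)    [25 ≡ 3 mod 11]
  = -(11|3)    [QR: both ≡ 3 mod 4, sign flips]
  = -(2|3)    [11 ≡ 2 mod 3]
  = (1|3)    [3 ≡ 3 mod 8 ⇒ (2|3) = -1]
  = 1    [(1|3) = 1]
The Legendre symbol is 1, so x^2 ≡ -522 (mod 683) has solution.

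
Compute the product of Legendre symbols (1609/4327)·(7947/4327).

By multiplicativity, (1609·7947/4327) = (1609/4327)·(7947/4327).
First factor (1609/4327):
1609 ≡ 1 (mod 4), so quadratic reciprocity gives (1609/4327) = (4327/1609). Reduce: 4327 ≡ 1109 (mod 1609). Now have (1109/1609).
1109 ≡ 1 (mod 4), so quadratic reciprocity gives (1109/1609) = (1609/1109). Reduce: 1609 ≡ 500 (mod 1109). Now have (500/1109).
Factor out 2: 500 = 2^2·125. Since 1109 ≡ 5 (mod 8), (2/1109) = -1, and (2/1109)^2 = +1. Now have (125/1109).
125 ≡ 1 (mod 4), so quadratic reciprocity gives (125/1109) = (1109/125). Reduce: 1109 ≡ 109 (mod 125). Now have (109/125).
109 ≡ 1 (mod 4), so quadratic reciprocity gives (109/125) = (125/109). Reduce: 125 ≡ 16 (mod 109). Now have (16/109).
Factor out 2: 16 = 2^4. Since 109 ≡ 5 (mod 8), (2/109) = -1, and (2/109)^4 = +1. Now have (1/109).
(1/109) = 1. Collecting the sign factors: 1.
Second factor (7947/4327):
Reduce the numerator: 7947 ≡ 3620 (mod 4327), so (7947/4327) = (3620/4327).
Factor out 2: 3620 = 2^2·905. Since 4327 ≡ 7 (mod 8), (2/4327) = +1, and (2/4327)^2 = +1. Now have (905/4327).
905 ≡ 1 (mod 4), so quadratic reciprocity gives (905/4327) = (4327/905). Reduce: 4327 ≡ 707 (mod 905). Now have (707/905).
905 ≡ 1 (mod 4), so quadratic reciprocity gives (707/905) = (905/707). Reduce: 905 ≡ 198 (mod 707). Now have (198/707).
Factor out 2: 198 = 2·99. Since 707 ≡ 3 (mod 8), (2/707) = -1. Now have -(99/707).
Both 99 ≡ 3 and 707 ≡ 3 (mod 4), so reciprocity gives (99/707) = -(707/99). Reduce: 707 ≡ 14 (mod 99). Now have (14/99).
Factor out 2: 14 = 2·7. Since 99 ≡ 3 (mod 8), (2/99) = -1. Now have -(7/99).
Both 7 ≡ 3 and 99 ≡ 3 (mod 4), so reciprocity gives (7/99) = -(99/7). Reduce: 99 ≡ 1 (mod 7). Now have (1/7).
(1/7) = 1. Collecting the sign factors: 1.
Product: (1)·(1) = 1.

1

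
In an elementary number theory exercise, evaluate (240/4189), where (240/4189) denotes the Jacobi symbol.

1

(240/4189)
  = (15/4189)    [4189 ≡ 5 mod 8 ⇒ (2/4189)^4 = +1]
  = (4189/15)    [QR: 4189 ≡ 1 mod 4, sign kept]
  = (4/15)    [4189 ≡ 4 mod 15]
  = (1/15)    [15 ≡ 7 mod 8 ⇒ (2/15)^2 = +1]
  = 1    [(1/15) = 1]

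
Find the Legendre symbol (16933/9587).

(16933/9587)
  = (7346/9587)    [16933 ≡ 7346 mod 9587]
  = -(3673/9587)    [9587 ≡ 3 mod 8 ⇒ (2/9587) = -1]
  = -(9587/3673)    [QR: 3673 ≡ 1 mod 4, sign kept]
  = -(2241/3673)    [9587 ≡ 2241 mod 3673]
  = -(3673/2241)    [QR: 2241 ≡ 1 mod 4, sign kept]
  = -(1432/2241)    [3673 ≡ 1432 mod 2241]
  = -(179/2241)    [2241 ≡ 1 mod 8 ⇒ (2/2241)^3 = +1]
  = -(2241/179)    [QR: 2241 ≡ 1 mod 4, sign kept]
  = -(93/179)    [2241 ≡ 93 mod 179]
  = -(179/93)    [QR: 93 ≡ 1 mod 4, sign kept]
  = -(86/93)    [179 ≡ 86 mod 93]
  = (43/93)    [93 ≡ 5 mod 8 ⇒ (2/93) = -1]
  = (93/43)    [QR: 93 ≡ 1 mod 4, sign kept]
  = (7/43)    [93 ≡ 7 mod 43]
  = -(43/7)    [QR: both ≡ 3 mod 4, sign flips]
  = -(1/7)    [43 ≡ 1 mod 7]
  = -1    [(1/7) = 1]

-1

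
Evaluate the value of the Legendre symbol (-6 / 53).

Reduce the numerator: -6 ≡ 47 (mod 53), so (-6 / 53) = (47 / 53).
53 ≡ 1 (mod 4), so quadratic reciprocity gives (47 / 53) = (53 / 47). Reduce: 53 ≡ 6 (mod 47). Now have (6 / 47).
Factor out 2: 6 = 2·3. Since 47 ≡ 7 (mod 8), (2 / 47) = +1. Now have (3 / 47).
Both 3 ≡ 3 and 47 ≡ 3 (mod 4), so reciprocity gives (3 / 47) = -(47 / 3). Reduce: 47 ≡ 2 (mod 3). Now have -(2 / 3).
Factor out 2: 2 = 2. Since 3 ≡ 3 (mod 8), (2 / 3) = -1. Now have (1 / 3).
(1 / 3) = 1. Collecting the sign factors: 1.

1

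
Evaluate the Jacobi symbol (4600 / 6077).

1

Factor out 2: 4600 = 2^3·575. Since 6077 ≡ 5 (mod 8), (2 / 6077) = -1, and (2 / 6077)^3 = -1. Now have -(575 / 6077).
6077 ≡ 1 (mod 4), so quadratic reciprocity gives (575 / 6077) = (6077 / 575). Reduce: 6077 ≡ 327 (mod 575). Now have -(327 / 575).
Both 327 ≡ 3 and 575 ≡ 3 (mod 4), so reciprocity gives (327 / 575) = -(575 / 327). Reduce: 575 ≡ 248 (mod 327). Now have (248 / 327).
Factor out 2: 248 = 2^3·31. Since 327 ≡ 7 (mod 8), (2 / 327) = +1, and (2 / 327)^3 = +1. Now have (31 / 327).
Both 31 ≡ 3 and 327 ≡ 3 (mod 4), so reciprocity gives (31 / 327) = -(327 / 31). Reduce: 327 ≡ 17 (mod 31). Now have -(17 / 31).
17 ≡ 1 (mod 4), so quadratic reciprocity gives (17 / 31) = (31 / 17). Reduce: 31 ≡ 14 (mod 17). Now have -(14 / 17).
Factor out 2: 14 = 2·7. Since 17 ≡ 1 (mod 8), (2 / 17) = +1. Now have -(7 / 17).
17 ≡ 1 (mod 4), so quadratic reciprocity gives (7 / 17) = (17 / 7). Reduce: 17 ≡ 3 (mod 7). Now have -(3 / 7).
Both 3 ≡ 3 and 7 ≡ 3 (mod 4), so reciprocity gives (3 / 7) = -(7 / 3). Reduce: 7 ≡ 1 (mod 3). Now have (1 / 3).
(1 / 3) = 1. Collecting the sign factors: 1.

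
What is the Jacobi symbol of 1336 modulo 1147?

(1336 / 1147)
  = (189 / 1147)    [1336 ≡ 189 mod 1147]
  = (1147 / 189)    [QR: 189 ≡ 1 mod 4, sign kept]
  = (13 / 189)    [1147 ≡ 13 mod 189]
  = (189 / 13)    [QR: 13 ≡ 1 mod 4, sign kept]
  = (7 / 13)    [189 ≡ 7 mod 13]
  = (13 / 7)    [QR: 13 ≡ 1 mod 4, sign kept]
  = (6 / 7)    [13 ≡ 6 mod 7]
  = (3 / 7)    [7 ≡ 7 mod 8 ⇒ (2 / 7) = +1]
  = -(7 / 3)    [QR: both ≡ 3 mod 4, sign flips]
  = -(1 / 3)    [7 ≡ 1 mod 3]
  = -1    [(1 / 3) = 1]

-1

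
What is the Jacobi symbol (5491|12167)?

-1

(5491|12167)
  = -(12167|5491)    [QR: both ≡ 3 mod 4, sign flips]
  = -(1185|5491)    [12167 ≡ 1185 mod 5491]
  = -(5491|1185)    [QR: 1185 ≡ 1 mod 4, sign kept]
  = -(751|1185)    [5491 ≡ 751 mod 1185]
  = -(1185|751)    [QR: 1185 ≡ 1 mod 4, sign kept]
  = -(434|751)    [1185 ≡ 434 mod 751]
  = -(217|751)    [751 ≡ 7 mod 8 ⇒ (2|751) = +1]
  = -(751|217)    [QR: 217 ≡ 1 mod 4, sign kept]
  = -(100|217)    [751 ≡ 100 mod 217]
  = -(25|217)    [217 ≡ 1 mod 8 ⇒ (2|217)^2 = +1]
  = -(217|25)    [QR: 25 ≡ 1 mod 4, sign kept]
  = -(17|25)    [217 ≡ 17 mod 25]
  = -(25|17)    [QR: 17 ≡ 1 mod 4, sign kept]
  = -(8|17)    [25 ≡ 8 mod 17]
  = -(1|17)    [17 ≡ 1 mod 8 ⇒ (2|17)^3 = +1]
  = -1    [(1|17) = 1]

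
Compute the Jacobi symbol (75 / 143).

Both 75 ≡ 3 and 143 ≡ 3 (mod 4), so reciprocity gives (75 / 143) = -(143 / 75). Reduce: 143 ≡ 68 (mod 75). Now have -(68 / 75).
Factor out 2: 68 = 2^2·17. Since 75 ≡ 3 (mod 8), (2 / 75) = -1, and (2 / 75)^2 = +1. Now have -(17 / 75).
17 ≡ 1 (mod 4), so quadratic reciprocity gives (17 / 75) = (75 / 17). Reduce: 75 ≡ 7 (mod 17). Now have -(7 / 17).
17 ≡ 1 (mod 4), so quadratic reciprocity gives (7 / 17) = (17 / 7). Reduce: 17 ≡ 3 (mod 7). Now have -(3 / 7).
Both 3 ≡ 3 and 7 ≡ 3 (mod 4), so reciprocity gives (3 / 7) = -(7 / 3). Reduce: 7 ≡ 1 (mod 3). Now have (1 / 3).
(1 / 3) = 1. Collecting the sign factors: 1.

1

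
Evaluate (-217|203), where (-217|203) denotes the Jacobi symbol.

0

(-217|203)
  = -(217|203)    [203 ≡ 3 mod 4 ⇒ (-1|203) = -1]
  = -(14|203)    [217 ≡ 14 mod 203]
  = (7|203)    [203 ≡ 3 mod 8 ⇒ (2|203) = -1]
  = -(203|7)    [QR: both ≡ 3 mod 4, sign flips]
  = -(0|7)    [203 ≡ 0 mod 7]
  = 0    [numerator 0, gcd > 1]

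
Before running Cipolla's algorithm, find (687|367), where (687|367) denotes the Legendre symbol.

-1

(687|367)
  = (320|367)    [687 ≡ 320 mod 367]
  = (5|367)    [367 ≡ 7 mod 8 ⇒ (2|367)^6 = +1]
  = (367|5)    [QR: 5 ≡ 1 mod 4, sign kept]
  = (2|5)    [367 ≡ 2 mod 5]
  = -(1|5)    [5 ≡ 5 mod 8 ⇒ (2|5) = -1]
  = -1    [(1|5) = 1]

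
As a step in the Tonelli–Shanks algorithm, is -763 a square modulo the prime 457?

yes

Reduce the numerator: -763 ≡ 151 (mod 457), so (-763|457) = (151|457).
457 ≡ 1 (mod 4), so quadratic reciprocity gives (151|457) = (457|151). Reduce: 457 ≡ 4 (mod 151). Now have (4|151).
Factor out 2: 4 = 2^2. Since 151 ≡ 7 (mod 8), (2|151) = +1, and (2|151)^2 = +1. Now have (1|151).
(1|151) = 1. Collecting the sign factors: 1.
(-763|457) = 1, and 457 is prime, so -763 is a quadratic residue mod 457.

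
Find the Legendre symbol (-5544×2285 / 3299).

By multiplicativity, (-5544·2285 / 3299) = (-5544 / 3299)·(2285 / 3299).
First factor (-5544 / 3299):
Reduce the numerator: -5544 ≡ 1054 (mod 3299), so (-5544 / 3299) = (1054 / 3299).
Factor out 2: 1054 = 2·527. Since 3299 ≡ 3 (mod 8), (2 / 3299) = -1. Now have -(527 / 3299).
Both 527 ≡ 3 and 3299 ≡ 3 (mod 4), so reciprocity gives (527 / 3299) = -(3299 / 527). Reduce: 3299 ≡ 137 (mod 527). Now have (137 / 527).
137 ≡ 1 (mod 4), so quadratic reciprocity gives (137 / 527) = (527 / 137). Reduce: 527 ≡ 116 (mod 137). Now have (116 / 137).
Factor out 2: 116 = 2^2·29. Since 137 ≡ 1 (mod 8), (2 / 137) = +1, and (2 / 137)^2 = +1. Now have (29 / 137).
29 ≡ 1 (mod 4), so quadratic reciprocity gives (29 / 137) = (137 / 29). Reduce: 137 ≡ 21 (mod 29). Now have (21 / 29).
21 ≡ 1 (mod 4), so quadratic reciprocity gives (21 / 29) = (29 / 21). Reduce: 29 ≡ 8 (mod 21). Now have (8 / 21).
Factor out 2: 8 = 2^3. Since 21 ≡ 5 (mod 8), (2 / 21) = -1, and (2 / 21)^3 = -1. Now have -(1 / 21).
(1 / 21) = 1. Collecting the sign factors: -1.
Second factor (2285 / 3299):
2285 ≡ 1 (mod 4), so quadratic reciprocity gives (2285 / 3299) = (3299 / 2285). Reduce: 3299 ≡ 1014 (mod 2285). Now have (1014 / 2285).
Factor out 2: 1014 = 2·507. Since 2285 ≡ 5 (mod 8), (2 / 2285) = -1. Now have -(507 / 2285).
2285 ≡ 1 (mod 4), so quadratic reciprocity gives (507 / 2285) = (2285 / 507). Reduce: 2285 ≡ 257 (mod 507). Now have -(257 / 507).
257 ≡ 1 (mod 4), so quadratic reciprocity gives (257 / 507) = (507 / 257). Reduce: 507 ≡ 250 (mod 257). Now have -(250 / 257).
Factor out 2: 250 = 2·125. Since 257 ≡ 1 (mod 8), (2 / 257) = +1. Now have -(125 / 257).
125 ≡ 1 (mod 4), so quadratic reciprocity gives (125 / 257) = (257 / 125). Reduce: 257 ≡ 7 (mod 125). Now have -(7 / 125).
125 ≡ 1 (mod 4), so quadratic reciprocity gives (7 / 125) = (125 / 7). Reduce: 125 ≡ 6 (mod 7). Now have -(6 / 7).
Factor out 2: 6 = 2·3. Since 7 ≡ 7 (mod 8), (2 / 7) = +1. Now have -(3 / 7).
Both 3 ≡ 3 and 7 ≡ 3 (mod 4), so reciprocity gives (3 / 7) = -(7 / 3). Reduce: 7 ≡ 1 (mod 3). Now have (1 / 3).
(1 / 3) = 1. Collecting the sign factors: 1.
Product: (-1)·(1) = -1.

-1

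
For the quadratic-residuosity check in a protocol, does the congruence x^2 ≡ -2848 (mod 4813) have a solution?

yes

Pull out -1: (-2848/4813) = (-1/4813)·(2848/4813). Since 4813 ≡ 1 (mod 4), (-1/4813) = +1. Now have (2848/4813).
Factor out 2: 2848 = 2^5·89. Since 4813 ≡ 5 (mod 8), (2/4813) = -1, and (2/4813)^5 = -1. Now have -(89/4813).
89 ≡ 1 (mod 4), so quadratic reciprocity gives (89/4813) = (4813/89). Reduce: 4813 ≡ 7 (mod 89). Now have -(7/89).
89 ≡ 1 (mod 4), so quadratic reciprocity gives (7/89) = (89/7). Reduce: 89 ≡ 5 (mod 7). Now have -(5/7).
5 ≡ 1 (mod 4), so quadratic reciprocity gives (5/7) = (7/5). Reduce: 7 ≡ 2 (mod 5). Now have -(2/5).
Factor out 2: 2 = 2. Since 5 ≡ 5 (mod 8), (2/5) = -1. Now have (1/5).
(1/5) = 1. Collecting the sign factors: 1.
The Legendre symbol is 1, so x^2 ≡ -2848 (mod 4813) has solution.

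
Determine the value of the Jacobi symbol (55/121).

0

121 ≡ 1 (mod 4), so quadratic reciprocity gives (55/121) = (121/55). Reduce: 121 ≡ 11 (mod 55). Now have (11/55).
Both 11 ≡ 3 and 55 ≡ 3 (mod 4), so reciprocity gives (11/55) = -(55/11). Reduce: 55 ≡ 0 (mod 11). Now have -(0/11).
The numerator is now 0 with denominator 11 > 1: the symbol is 0.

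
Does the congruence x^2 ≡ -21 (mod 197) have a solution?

no

Reduce the numerator: -21 ≡ 176 (mod 197), so (-21/197) = (176/197).
Factor out 2: 176 = 2^4·11. Since 197 ≡ 5 (mod 8), (2/197) = -1, and (2/197)^4 = +1. Now have (11/197).
197 ≡ 1 (mod 4), so quadratic reciprocity gives (11/197) = (197/11). Reduce: 197 ≡ 10 (mod 11). Now have (10/11).
Factor out 2: 10 = 2·5. Since 11 ≡ 3 (mod 8), (2/11) = -1. Now have -(5/11).
5 ≡ 1 (mod 4), so quadratic reciprocity gives (5/11) = (11/5). Reduce: 11 ≡ 1 (mod 5). Now have -(1/5).
(1/5) = 1. Collecting the sign factors: -1.
(-21/197) = -1, and 197 is prime, so -21 is not a quadratic residue mod 197.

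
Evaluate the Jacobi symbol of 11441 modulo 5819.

Reduce the numerator: 11441 ≡ 5622 (mod 5819), so (11441/5819) = (5622/5819).
Factor out 2: 5622 = 2·2811. Since 5819 ≡ 3 (mod 8), (2/5819) = -1. Now have -(2811/5819).
Both 2811 ≡ 3 and 5819 ≡ 3 (mod 4), so reciprocity gives (2811/5819) = -(5819/2811). Reduce: 5819 ≡ 197 (mod 2811). Now have (197/2811).
197 ≡ 1 (mod 4), so quadratic reciprocity gives (197/2811) = (2811/197). Reduce: 2811 ≡ 53 (mod 197). Now have (53/197).
53 ≡ 1 (mod 4), so quadratic reciprocity gives (53/197) = (197/53). Reduce: 197 ≡ 38 (mod 53). Now have (38/53).
Factor out 2: 38 = 2·19. Since 53 ≡ 5 (mod 8), (2/53) = -1. Now have -(19/53).
53 ≡ 1 (mod 4), so quadratic reciprocity gives (19/53) = (53/19). Reduce: 53 ≡ 15 (mod 19). Now have -(15/19).
Both 15 ≡ 3 and 19 ≡ 3 (mod 4), so reciprocity gives (15/19) = -(19/15). Reduce: 19 ≡ 4 (mod 15). Now have (4/15).
Factor out 2: 4 = 2^2. Since 15 ≡ 7 (mod 8), (2/15) = +1, and (2/15)^2 = +1. Now have (1/15).
(1/15) = 1. Collecting the sign factors: 1.

1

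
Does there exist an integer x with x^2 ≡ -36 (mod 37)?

yes

(-36/37)
  = (1/37)    [-36 ≡ 1 mod 37]
  = 1    [(1/37) = 1]
(-36/37) = 1, and 37 is prime, so -36 is a quadratic residue mod 37.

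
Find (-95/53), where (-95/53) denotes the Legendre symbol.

1

(-95/53)
  = (95/53)    [53 ≡ 1 mod 4 ⇒ (-1/53) = +1]
  = (42/53)    [95 ≡ 42 mod 53]
  = -(21/53)    [53 ≡ 5 mod 8 ⇒ (2/53) = -1]
  = -(53/21)    [QR: 21 ≡ 1 mod 4, sign kept]
  = -(11/21)    [53 ≡ 11 mod 21]
  = -(21/11)    [QR: 21 ≡ 1 mod 4, sign kept]
  = -(10/11)    [21 ≡ 10 mod 11]
  = (5/11)    [11 ≡ 3 mod 8 ⇒ (2/11) = -1]
  = (11/5)    [QR: 5 ≡ 1 mod 4, sign kept]
  = (1/5)    [11 ≡ 1 mod 5]
  = 1    [(1/5) = 1]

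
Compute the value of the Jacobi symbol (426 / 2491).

(426 / 2491)
  = -(213 / 2491)    [2491 ≡ 3 mod 8 ⇒ (2 / 2491) = -1]
  = -(2491 / 213)    [QR: 213 ≡ 1 mod 4, sign kept]
  = -(148 / 213)    [2491 ≡ 148 mod 213]
  = -(37 / 213)    [213 ≡ 5 mod 8 ⇒ (2 / 213)^2 = +1]
  = -(213 / 37)    [QR: 37 ≡ 1 mod 4, sign kept]
  = -(28 / 37)    [213 ≡ 28 mod 37]
  = -(7 / 37)    [37 ≡ 5 mod 8 ⇒ (2 / 37)^2 = +1]
  = -(37 / 7)    [QR: 37 ≡ 1 mod 4, sign kept]
  = -(2 / 7)    [37 ≡ 2 mod 7]
  = -(1 / 7)    [7 ≡ 7 mod 8 ⇒ (2 / 7) = +1]
  = -1    [(1 / 7) = 1]

-1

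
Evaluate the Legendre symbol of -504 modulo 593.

Pull out -1: (-504/593) = (-1/593)·(504/593). Since 593 ≡ 1 (mod 4), (-1/593) = +1. Now have (504/593).
Factor out 2: 504 = 2^3·63. Since 593 ≡ 1 (mod 8), (2/593) = +1, and (2/593)^3 = +1. Now have (63/593).
593 ≡ 1 (mod 4), so quadratic reciprocity gives (63/593) = (593/63). Reduce: 593 ≡ 26 (mod 63). Now have (26/63).
Factor out 2: 26 = 2·13. Since 63 ≡ 7 (mod 8), (2/63) = +1. Now have (13/63).
13 ≡ 1 (mod 4), so quadratic reciprocity gives (13/63) = (63/13). Reduce: 63 ≡ 11 (mod 13). Now have (11/13).
13 ≡ 1 (mod 4), so quadratic reciprocity gives (11/13) = (13/11). Reduce: 13 ≡ 2 (mod 11). Now have (2/11).
Factor out 2: 2 = 2. Since 11 ≡ 3 (mod 8), (2/11) = -1. Now have -(1/11).
(1/11) = 1. Collecting the sign factors: -1.

-1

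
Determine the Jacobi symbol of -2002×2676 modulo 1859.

0

By multiplicativity, (-2002·2676|1859) = (-2002|1859)·(2676|1859).
First factor (-2002|1859):
(-2002|1859)
  = -(2002|1859)    [1859 ≡ 3 mod 4 ⇒ (-1|1859) = -1]
  = -(143|1859)    [2002 ≡ 143 mod 1859]
  = (1859|143)    [QR: both ≡ 3 mod 4, sign flips]
  = (0|143)    [1859 ≡ 0 mod 143]
  = 0    [numerator 0, gcd > 1]
Second factor (2676|1859):
(2676|1859)
  = (817|1859)    [2676 ≡ 817 mod 1859]
  = (1859|817)    [QR: 817 ≡ 1 mod 4, sign kept]
  = (225|817)    [1859 ≡ 225 mod 817]
  = (817|225)    [QR: 225 ≡ 1 mod 4, sign kept]
  = (142|225)    [817 ≡ 142 mod 225]
  = (71|225)    [225 ≡ 1 mod 8 ⇒ (2|225) = +1]
  = (225|71)    [QR: 225 ≡ 1 mod 4, sign kept]
  = (12|71)    [225 ≡ 12 mod 71]
  = (3|71)    [71 ≡ 7 mod 8 ⇒ (2|71)^2 = +1]
  = -(71|3)    [QR: both ≡ 3 mod 4, sign flips]
  = -(2|3)    [71 ≡ 2 mod 3]
  = (1|3)    [3 ≡ 3 mod 8 ⇒ (2|3) = -1]
  = 1    [(1|3) = 1]
Product: (0)·(1) = 0.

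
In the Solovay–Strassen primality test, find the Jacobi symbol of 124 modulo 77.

Reduce the numerator: 124 ≡ 47 (mod 77), so (124/77) = (47/77).
77 ≡ 1 (mod 4), so quadratic reciprocity gives (47/77) = (77/47). Reduce: 77 ≡ 30 (mod 47). Now have (30/47).
Factor out 2: 30 = 2·15. Since 47 ≡ 7 (mod 8), (2/47) = +1. Now have (15/47).
Both 15 ≡ 3 and 47 ≡ 3 (mod 4), so reciprocity gives (15/47) = -(47/15). Reduce: 47 ≡ 2 (mod 15). Now have -(2/15).
Factor out 2: 2 = 2. Since 15 ≡ 7 (mod 8), (2/15) = +1. Now have -(1/15).
(1/15) = 1. Collecting the sign factors: -1.

-1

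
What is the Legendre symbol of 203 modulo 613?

1

(203/613)
  = (613/203)    [QR: 613 ≡ 1 mod 4, sign kept]
  = (4/203)    [613 ≡ 4 mod 203]
  = (1/203)    [203 ≡ 3 mod 8 ⇒ (2/203)^2 = +1]
  = 1    [(1/203) = 1]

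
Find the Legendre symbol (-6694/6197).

(-6694/6197)
  = (5700/6197)    [-6694 ≡ 5700 mod 6197]
  = (1425/6197)    [6197 ≡ 5 mod 8 ⇒ (2/6197)^2 = +1]
  = (6197/1425)    [QR: 1425 ≡ 1 mod 4, sign kept]
  = (497/1425)    [6197 ≡ 497 mod 1425]
  = (1425/497)    [QR: 497 ≡ 1 mod 4, sign kept]
  = (431/497)    [1425 ≡ 431 mod 497]
  = (497/431)    [QR: 497 ≡ 1 mod 4, sign kept]
  = (66/431)    [497 ≡ 66 mod 431]
  = (33/431)    [431 ≡ 7 mod 8 ⇒ (2/431) = +1]
  = (431/33)    [QR: 33 ≡ 1 mod 4, sign kept]
  = (2/33)    [431 ≡ 2 mod 33]
  = (1/33)    [33 ≡ 1 mod 8 ⇒ (2/33) = +1]
  = 1    [(1/33) = 1]

1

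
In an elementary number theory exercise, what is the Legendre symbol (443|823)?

Both 443 ≡ 3 and 823 ≡ 3 (mod 4), so reciprocity gives (443|823) = -(823|443). Reduce: 823 ≡ 380 (mod 443). Now have -(380|443).
Factor out 2: 380 = 2^2·95. Since 443 ≡ 3 (mod 8), (2|443) = -1, and (2|443)^2 = +1. Now have -(95|443).
Both 95 ≡ 3 and 443 ≡ 3 (mod 4), so reciprocity gives (95|443) = -(443|95). Reduce: 443 ≡ 63 (mod 95). Now have (63|95).
Both 63 ≡ 3 and 95 ≡ 3 (mod 4), so reciprocity gives (63|95) = -(95|63). Reduce: 95 ≡ 32 (mod 63). Now have -(32|63).
Factor out 2: 32 = 2^5. Since 63 ≡ 7 (mod 8), (2|63) = +1, and (2|63)^5 = +1. Now have -(1|63).
(1|63) = 1. Collecting the sign factors: -1.

-1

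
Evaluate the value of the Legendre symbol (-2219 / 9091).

Reduce the numerator: -2219 ≡ 6872 (mod 9091), so (-2219 / 9091) = (6872 / 9091).
Factor out 2: 6872 = 2^3·859. Since 9091 ≡ 3 (mod 8), (2 / 9091) = -1, and (2 / 9091)^3 = -1. Now have -(859 / 9091).
Both 859 ≡ 3 and 9091 ≡ 3 (mod 4), so reciprocity gives (859 / 9091) = -(9091 / 859). Reduce: 9091 ≡ 501 (mod 859). Now have (501 / 859).
501 ≡ 1 (mod 4), so quadratic reciprocity gives (501 / 859) = (859 / 501). Reduce: 859 ≡ 358 (mod 501). Now have (358 / 501).
Factor out 2: 358 = 2·179. Since 501 ≡ 5 (mod 8), (2 / 501) = -1. Now have -(179 / 501).
501 ≡ 1 (mod 4), so quadratic reciprocity gives (179 / 501) = (501 / 179). Reduce: 501 ≡ 143 (mod 179). Now have -(143 / 179).
Both 143 ≡ 3 and 179 ≡ 3 (mod 4), so reciprocity gives (143 / 179) = -(179 / 143). Reduce: 179 ≡ 36 (mod 143). Now have (36 / 143).
Factor out 2: 36 = 2^2·9. Since 143 ≡ 7 (mod 8), (2 / 143) = +1, and (2 / 143)^2 = +1. Now have (9 / 143).
9 ≡ 1 (mod 4), so quadratic reciprocity gives (9 / 143) = (143 / 9). Reduce: 143 ≡ 8 (mod 9). Now have (8 / 9).
Factor out 2: 8 = 2^3. Since 9 ≡ 1 (mod 8), (2 / 9) = +1, and (2 / 9)^3 = +1. Now have (1 / 9).
(1 / 9) = 1. Collecting the sign factors: 1.

1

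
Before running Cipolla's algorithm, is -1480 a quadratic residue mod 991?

yes

Reduce the numerator: -1480 ≡ 502 (mod 991), so (-1480/991) = (502/991).
Factor out 2: 502 = 2·251. Since 991 ≡ 7 (mod 8), (2/991) = +1. Now have (251/991).
Both 251 ≡ 3 and 991 ≡ 3 (mod 4), so reciprocity gives (251/991) = -(991/251). Reduce: 991 ≡ 238 (mod 251). Now have -(238/251).
Factor out 2: 238 = 2·119. Since 251 ≡ 3 (mod 8), (2/251) = -1. Now have (119/251).
Both 119 ≡ 3 and 251 ≡ 3 (mod 4), so reciprocity gives (119/251) = -(251/119). Reduce: 251 ≡ 13 (mod 119). Now have -(13/119).
13 ≡ 1 (mod 4), so quadratic reciprocity gives (13/119) = (119/13). Reduce: 119 ≡ 2 (mod 13). Now have -(2/13).
Factor out 2: 2 = 2. Since 13 ≡ 5 (mod 8), (2/13) = -1. Now have (1/13).
(1/13) = 1. Collecting the sign factors: 1.
(-1480/991) = 1, and 991 is prime, so -1480 is a quadratic residue mod 991.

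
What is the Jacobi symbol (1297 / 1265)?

Reduce the numerator: 1297 ≡ 32 (mod 1265), so (1297 / 1265) = (32 / 1265).
Factor out 2: 32 = 2^5. Since 1265 ≡ 1 (mod 8), (2 / 1265) = +1, and (2 / 1265)^5 = +1. Now have (1 / 1265).
(1 / 1265) = 1. Collecting the sign factors: 1.

1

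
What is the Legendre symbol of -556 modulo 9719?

(-556/9719)
  = -(556/9719)    [9719 ≡ 3 mod 4 ⇒ (-1/9719) = -1]
  = -(139/9719)    [9719 ≡ 7 mod 8 ⇒ (2/9719)^2 = +1]
  = (9719/139)    [QR: both ≡ 3 mod 4, sign flips]
  = (128/139)    [9719 ≡ 128 mod 139]
  = -(1/139)    [139 ≡ 3 mod 8 ⇒ (2/139)^7 = -1]
  = -1    [(1/139) = 1]

-1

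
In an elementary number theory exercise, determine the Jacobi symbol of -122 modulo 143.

(-122|143)
  = -(122|143)    [143 ≡ 3 mod 4 ⇒ (-1|143) = -1]
  = -(61|143)    [143 ≡ 7 mod 8 ⇒ (2|143) = +1]
  = -(143|61)    [QR: 61 ≡ 1 mod 4, sign kept]
  = -(21|61)    [143 ≡ 21 mod 61]
  = -(61|21)    [QR: 21 ≡ 1 mod 4, sign kept]
  = -(19|21)    [61 ≡ 19 mod 21]
  = -(21|19)    [QR: 21 ≡ 1 mod 4, sign kept]
  = -(2|19)    [21 ≡ 2 mod 19]
  = (1|19)    [19 ≡ 3 mod 8 ⇒ (2|19) = -1]
  = 1    [(1|19) = 1]

1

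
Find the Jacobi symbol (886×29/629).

-1

By multiplicativity, (886·29/629) = (886/629)·(29/629).
First factor (886/629):
(886/629)
  = (257/629)    [886 ≡ 257 mod 629]
  = (629/257)    [QR: 257 ≡ 1 mod 4, sign kept]
  = (115/257)    [629 ≡ 115 mod 257]
  = (257/115)    [QR: 257 ≡ 1 mod 4, sign kept]
  = (27/115)    [257 ≡ 27 mod 115]
  = -(115/27)    [QR: both ≡ 3 mod 4, sign flips]
  = -(7/27)    [115 ≡ 7 mod 27]
  = (27/7)    [QR: both ≡ 3 mod 4, sign flips]
  = (6/7)    [27 ≡ 6 mod 7]
  = (3/7)    [7 ≡ 7 mod 8 ⇒ (2/7) = +1]
  = -(7/3)    [QR: both ≡ 3 mod 4, sign flips]
  = -(1/3)    [7 ≡ 1 mod 3]
  = -1    [(1/3) = 1]
Second factor (29/629):
(29/629)
  = (629/29)    [QR: 29 ≡ 1 mod 4, sign kept]
  = (20/29)    [629 ≡ 20 mod 29]
  = (5/29)    [29 ≡ 5 mod 8 ⇒ (2/29)^2 = +1]
  = (29/5)    [QR: 5 ≡ 1 mod 4, sign kept]
  = (4/5)    [29 ≡ 4 mod 5]
  = (1/5)    [5 ≡ 5 mod 8 ⇒ (2/5)^2 = +1]
  = 1    [(1/5) = 1]
Product: (-1)·(1) = -1.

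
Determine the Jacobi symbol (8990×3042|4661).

1

By multiplicativity, (8990·3042|4661) = (8990|4661)·(3042|4661).
First factor (8990|4661):
(8990|4661)
  = (4329|4661)    [8990 ≡ 4329 mod 4661]
  = (4661|4329)    [QR: 4329 ≡ 1 mod 4, sign kept]
  = (332|4329)    [4661 ≡ 332 mod 4329]
  = (83|4329)    [4329 ≡ 1 mod 8 ⇒ (2|4329)^2 = +1]
  = (4329|83)    [QR: 4329 ≡ 1 mod 4, sign kept]
  = (13|83)    [4329 ≡ 13 mod 83]
  = (83|13)    [QR: 13 ≡ 1 mod 4, sign kept]
  = (5|13)    [83 ≡ 5 mod 13]
  = (13|5)    [QR: 5 ≡ 1 mod 4, sign kept]
  = (3|5)    [13 ≡ 3 mod 5]
  = (5|3)    [QR: 5 ≡ 1 mod 4, sign kept]
  = (2|3)    [5 ≡ 2 mod 3]
  = -(1|3)    [3 ≡ 3 mod 8 ⇒ (2|3) = -1]
  = -1    [(1|3) = 1]
Second factor (3042|4661):
(3042|4661)
  = -(1521|4661)    [4661 ≡ 5 mod 8 ⇒ (2|4661) = -1]
  = -(4661|1521)    [QR: 1521 ≡ 1 mod 4, sign kept]
  = -(98|1521)    [4661 ≡ 98 mod 1521]
  = -(49|1521)    [1521 ≡ 1 mod 8 ⇒ (2|1521) = +1]
  = -(1521|49)    [QR: 49 ≡ 1 mod 4, sign kept]
  = -(2|49)    [1521 ≡ 2 mod 49]
  = -(1|49)    [49 ≡ 1 mod 8 ⇒ (2|49) = +1]
  = -1    [(1|49) = 1]
Product: (-1)·(-1) = 1.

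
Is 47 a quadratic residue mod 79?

no

Both 47 ≡ 3 and 79 ≡ 3 (mod 4), so reciprocity gives (47/79) = -(79/47). Reduce: 79 ≡ 32 (mod 47). Now have -(32/47).
Factor out 2: 32 = 2^5. Since 47 ≡ 7 (mod 8), (2/47) = +1, and (2/47)^5 = +1. Now have -(1/47).
(1/47) = 1. Collecting the sign factors: -1.
The Legendre symbol is -1, so x^2 ≡ 47 (mod 79) has no solution.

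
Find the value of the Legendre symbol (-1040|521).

Reduce the numerator: -1040 ≡ 2 (mod 521), so (-1040|521) = (2|521).
Factor out 2: 2 = 2. Since 521 ≡ 1 (mod 8), (2|521) = +1. Now have (1|521).
(1|521) = 1. Collecting the sign factors: 1.

1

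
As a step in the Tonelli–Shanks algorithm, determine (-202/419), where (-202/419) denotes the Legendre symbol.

-1

Reduce the numerator: -202 ≡ 217 (mod 419), so (-202/419) = (217/419).
217 ≡ 1 (mod 4), so quadratic reciprocity gives (217/419) = (419/217). Reduce: 419 ≡ 202 (mod 217). Now have (202/217).
Factor out 2: 202 = 2·101. Since 217 ≡ 1 (mod 8), (2/217) = +1. Now have (101/217).
101 ≡ 1 (mod 4), so quadratic reciprocity gives (101/217) = (217/101). Reduce: 217 ≡ 15 (mod 101). Now have (15/101).
101 ≡ 1 (mod 4), so quadratic reciprocity gives (15/101) = (101/15). Reduce: 101 ≡ 11 (mod 15). Now have (11/15).
Both 11 ≡ 3 and 15 ≡ 3 (mod 4), so reciprocity gives (11/15) = -(15/11). Reduce: 15 ≡ 4 (mod 11). Now have -(4/11).
Factor out 2: 4 = 2^2. Since 11 ≡ 3 (mod 8), (2/11) = -1, and (2/11)^2 = +1. Now have -(1/11).
(1/11) = 1. Collecting the sign factors: -1.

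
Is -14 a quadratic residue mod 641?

yes

(-14|641)
  = (627|641)    [-14 ≡ 627 mod 641]
  = (641|627)    [QR: 641 ≡ 1 mod 4, sign kept]
  = (14|627)    [641 ≡ 14 mod 627]
  = -(7|627)    [627 ≡ 3 mod 8 ⇒ (2|627) = -1]
  = (627|7)    [QR: both ≡ 3 mod 4, sign flips]
  = (4|7)    [627 ≡ 4 mod 7]
  = (1|7)    [7 ≡ 7 mod 8 ⇒ (2|7)^2 = +1]
  = 1    [(1|7) = 1]
The Legendre symbol is 1, so x^2 ≡ -14 (mod 641) has solution.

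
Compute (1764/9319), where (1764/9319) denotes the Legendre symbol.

1

(1764/9319)
  = (441/9319)    [9319 ≡ 7 mod 8 ⇒ (2/9319)^2 = +1]
  = (9319/441)    [QR: 441 ≡ 1 mod 4, sign kept]
  = (58/441)    [9319 ≡ 58 mod 441]
  = (29/441)    [441 ≡ 1 mod 8 ⇒ (2/441) = +1]
  = (441/29)    [QR: 29 ≡ 1 mod 4, sign kept]
  = (6/29)    [441 ≡ 6 mod 29]
  = -(3/29)    [29 ≡ 5 mod 8 ⇒ (2/29) = -1]
  = -(29/3)    [QR: 29 ≡ 1 mod 4, sign kept]
  = -(2/3)    [29 ≡ 2 mod 3]
  = (1/3)    [3 ≡ 3 mod 8 ⇒ (2/3) = -1]
  = 1    [(1/3) = 1]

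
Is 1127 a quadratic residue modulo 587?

no

Reduce the numerator: 1127 ≡ 540 (mod 587), so (1127|587) = (540|587).
Factor out 2: 540 = 2^2·135. Since 587 ≡ 3 (mod 8), (2|587) = -1, and (2|587)^2 = +1. Now have (135|587).
Both 135 ≡ 3 and 587 ≡ 3 (mod 4), so reciprocity gives (135|587) = -(587|135). Reduce: 587 ≡ 47 (mod 135). Now have -(47|135).
Both 47 ≡ 3 and 135 ≡ 3 (mod 4), so reciprocity gives (47|135) = -(135|47). Reduce: 135 ≡ 41 (mod 47). Now have (41|47).
41 ≡ 1 (mod 4), so quadratic reciprocity gives (41|47) = (47|41). Reduce: 47 ≡ 6 (mod 41). Now have (6|41).
Factor out 2: 6 = 2·3. Since 41 ≡ 1 (mod 8), (2|41) = +1. Now have (3|41).
41 ≡ 1 (mod 4), so quadratic reciprocity gives (3|41) = (41|3). Reduce: 41 ≡ 2 (mod 3). Now have (2|3).
Factor out 2: 2 = 2. Since 3 ≡ 3 (mod 8), (2|3) = -1. Now have -(1|3).
(1|3) = 1. Collecting the sign factors: -1.
(1127|587) = -1, and 587 is prime, so 1127 is not a quadratic residue mod 587.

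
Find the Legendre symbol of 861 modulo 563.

-1

(861|563)
  = (298|563)    [861 ≡ 298 mod 563]
  = -(149|563)    [563 ≡ 3 mod 8 ⇒ (2|563) = -1]
  = -(563|149)    [QR: 149 ≡ 1 mod 4, sign kept]
  = -(116|149)    [563 ≡ 116 mod 149]
  = -(29|149)    [149 ≡ 5 mod 8 ⇒ (2|149)^2 = +1]
  = -(149|29)    [QR: 29 ≡ 1 mod 4, sign kept]
  = -(4|29)    [149 ≡ 4 mod 29]
  = -(1|29)    [29 ≡ 5 mod 8 ⇒ (2|29)^2 = +1]
  = -1    [(1|29) = 1]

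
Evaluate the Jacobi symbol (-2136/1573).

1

Reduce the numerator: -2136 ≡ 1010 (mod 1573), so (-2136/1573) = (1010/1573).
Factor out 2: 1010 = 2·505. Since 1573 ≡ 5 (mod 8), (2/1573) = -1. Now have -(505/1573).
505 ≡ 1 (mod 4), so quadratic reciprocity gives (505/1573) = (1573/505). Reduce: 1573 ≡ 58 (mod 505). Now have -(58/505).
Factor out 2: 58 = 2·29. Since 505 ≡ 1 (mod 8), (2/505) = +1. Now have -(29/505).
29 ≡ 1 (mod 4), so quadratic reciprocity gives (29/505) = (505/29). Reduce: 505 ≡ 12 (mod 29). Now have -(12/29).
Factor out 2: 12 = 2^2·3. Since 29 ≡ 5 (mod 8), (2/29) = -1, and (2/29)^2 = +1. Now have -(3/29).
29 ≡ 1 (mod 4), so quadratic reciprocity gives (3/29) = (29/3). Reduce: 29 ≡ 2 (mod 3). Now have -(2/3).
Factor out 2: 2 = 2. Since 3 ≡ 3 (mod 8), (2/3) = -1. Now have (1/3).
(1/3) = 1. Collecting the sign factors: 1.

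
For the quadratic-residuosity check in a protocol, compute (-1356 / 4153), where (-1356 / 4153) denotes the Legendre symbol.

1

Reduce the numerator: -1356 ≡ 2797 (mod 4153), so (-1356 / 4153) = (2797 / 4153).
2797 ≡ 1 (mod 4), so quadratic reciprocity gives (2797 / 4153) = (4153 / 2797). Reduce: 4153 ≡ 1356 (mod 2797). Now have (1356 / 2797).
Factor out 2: 1356 = 2^2·339. Since 2797 ≡ 5 (mod 8), (2 / 2797) = -1, and (2 / 2797)^2 = +1. Now have (339 / 2797).
2797 ≡ 1 (mod 4), so quadratic reciprocity gives (339 / 2797) = (2797 / 339). Reduce: 2797 ≡ 85 (mod 339). Now have (85 / 339).
85 ≡ 1 (mod 4), so quadratic reciprocity gives (85 / 339) = (339 / 85). Reduce: 339 ≡ 84 (mod 85). Now have (84 / 85).
Factor out 2: 84 = 2^2·21. Since 85 ≡ 5 (mod 8), (2 / 85) = -1, and (2 / 85)^2 = +1. Now have (21 / 85).
21 ≡ 1 (mod 4), so quadratic reciprocity gives (21 / 85) = (85 / 21). Reduce: 85 ≡ 1 (mod 21). Now have (1 / 21).
(1 / 21) = 1. Collecting the sign factors: 1.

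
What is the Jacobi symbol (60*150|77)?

1

By multiplicativity, (60·150|77) = (60|77)·(150|77).
First factor (60|77):
(60|77)
  = (15|77)    [77 ≡ 5 mod 8 ⇒ (2|77)^2 = +1]
  = (77|15)    [QR: 77 ≡ 1 mod 4, sign kept]
  = (2|15)    [77 ≡ 2 mod 15]
  = (1|15)    [15 ≡ 7 mod 8 ⇒ (2|15) = +1]
  = 1    [(1|15) = 1]
Second factor (150|77):
(150|77)
  = (73|77)    [150 ≡ 73 mod 77]
  = (77|73)    [QR: 73 ≡ 1 mod 4, sign kept]
  = (4|73)    [77 ≡ 4 mod 73]
  = (1|73)    [73 ≡ 1 mod 8 ⇒ (2|73)^2 = +1]
  = 1    [(1|73) = 1]
Product: (1)·(1) = 1.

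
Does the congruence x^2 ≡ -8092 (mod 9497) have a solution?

(-8092/9497)
  = (1405/9497)    [-8092 ≡ 1405 mod 9497]
  = (9497/1405)    [QR: 1405 ≡ 1 mod 4, sign kept]
  = (1067/1405)    [9497 ≡ 1067 mod 1405]
  = (1405/1067)    [QR: 1405 ≡ 1 mod 4, sign kept]
  = (338/1067)    [1405 ≡ 338 mod 1067]
  = -(169/1067)    [1067 ≡ 3 mod 8 ⇒ (2/1067) = -1]
  = -(1067/169)    [QR: 169 ≡ 1 mod 4, sign kept]
  = -(53/169)    [1067 ≡ 53 mod 169]
  = -(169/53)    [QR: 53 ≡ 1 mod 4, sign kept]
  = -(10/53)    [169 ≡ 10 mod 53]
  = (5/53)    [53 ≡ 5 mod 8 ⇒ (2/53) = -1]
  = (53/5)    [QR: 5 ≡ 1 mod 4, sign kept]
  = (3/5)    [53 ≡ 3 mod 5]
  = (5/3)    [QR: 5 ≡ 1 mod 4, sign kept]
  = (2/3)    [5 ≡ 2 mod 3]
  = -(1/3)    [3 ≡ 3 mod 8 ⇒ (2/3) = -1]
  = -1    [(1/3) = 1]
The Legendre symbol is -1, so x^2 ≡ -8092 (mod 9497) has no solution.

no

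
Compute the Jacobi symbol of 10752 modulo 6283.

Reduce the numerator: 10752 ≡ 4469 (mod 6283), so (10752|6283) = (4469|6283).
4469 ≡ 1 (mod 4), so quadratic reciprocity gives (4469|6283) = (6283|4469). Reduce: 6283 ≡ 1814 (mod 4469). Now have (1814|4469).
Factor out 2: 1814 = 2·907. Since 4469 ≡ 5 (mod 8), (2|4469) = -1. Now have -(907|4469).
4469 ≡ 1 (mod 4), so quadratic reciprocity gives (907|4469) = (4469|907). Reduce: 4469 ≡ 841 (mod 907). Now have -(841|907).
841 ≡ 1 (mod 4), so quadratic reciprocity gives (841|907) = (907|841). Reduce: 907 ≡ 66 (mod 841). Now have -(66|841).
Factor out 2: 66 = 2·33. Since 841 ≡ 1 (mod 8), (2|841) = +1. Now have -(33|841).
33 ≡ 1 (mod 4), so quadratic reciprocity gives (33|841) = (841|33). Reduce: 841 ≡ 16 (mod 33). Now have -(16|33).
Factor out 2: 16 = 2^4. Since 33 ≡ 1 (mod 8), (2|33) = +1, and (2|33)^4 = +1. Now have -(1|33).
(1|33) = 1. Collecting the sign factors: -1.

-1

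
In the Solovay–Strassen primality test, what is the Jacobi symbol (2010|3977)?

1

(2010|3977)
  = (1005|3977)    [3977 ≡ 1 mod 8 ⇒ (2|3977) = +1]
  = (3977|1005)    [QR: 1005 ≡ 1 mod 4, sign kept]
  = (962|1005)    [3977 ≡ 962 mod 1005]
  = -(481|1005)    [1005 ≡ 5 mod 8 ⇒ (2|1005) = -1]
  = -(1005|481)    [QR: 481 ≡ 1 mod 4, sign kept]
  = -(43|481)    [1005 ≡ 43 mod 481]
  = -(481|43)    [QR: 481 ≡ 1 mod 4, sign kept]
  = -(8|43)    [481 ≡ 8 mod 43]
  = (1|43)    [43 ≡ 3 mod 8 ⇒ (2|43)^3 = -1]
  = 1    [(1|43) = 1]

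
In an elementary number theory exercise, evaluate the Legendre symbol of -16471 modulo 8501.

1

(-16471|8501)
  = (531|8501)    [-16471 ≡ 531 mod 8501]
  = (8501|531)    [QR: 8501 ≡ 1 mod 4, sign kept]
  = (5|531)    [8501 ≡ 5 mod 531]
  = (531|5)    [QR: 5 ≡ 1 mod 4, sign kept]
  = (1|5)    [531 ≡ 1 mod 5]
  = 1    [(1|5) = 1]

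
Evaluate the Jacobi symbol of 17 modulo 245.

(17/245)
  = (245/17)    [QR: 17 ≡ 1 mod 4, sign kept]
  = (7/17)    [245 ≡ 7 mod 17]
  = (17/7)    [QR: 17 ≡ 1 mod 4, sign kept]
  = (3/7)    [17 ≡ 3 mod 7]
  = -(7/3)    [QR: both ≡ 3 mod 4, sign flips]
  = -(1/3)    [7 ≡ 1 mod 3]
  = -1    [(1/3) = 1]

-1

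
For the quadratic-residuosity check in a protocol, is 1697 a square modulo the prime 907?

(1697/907)
  = (790/907)    [1697 ≡ 790 mod 907]
  = -(395/907)    [907 ≡ 3 mod 8 ⇒ (2/907) = -1]
  = (907/395)    [QR: both ≡ 3 mod 4, sign flips]
  = (117/395)    [907 ≡ 117 mod 395]
  = (395/117)    [QR: 117 ≡ 1 mod 4, sign kept]
  = (44/117)    [395 ≡ 44 mod 117]
  = (11/117)    [117 ≡ 5 mod 8 ⇒ (2/117)^2 = +1]
  = (117/11)    [QR: 117 ≡ 1 mod 4, sign kept]
  = (7/11)    [117 ≡ 7 mod 11]
  = -(11/7)    [QR: both ≡ 3 mod 4, sign flips]
  = -(4/7)    [11 ≡ 4 mod 7]
  = -(1/7)    [7 ≡ 7 mod 8 ⇒ (2/7)^2 = +1]
  = -1    [(1/7) = 1]
(1697/907) = -1, and 907 is prime, so 1697 is not a quadratic residue mod 907.

no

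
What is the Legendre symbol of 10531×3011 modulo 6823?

-1

By multiplicativity, (10531·3011/6823) = (10531/6823)·(3011/6823).
First factor (10531/6823):
Reduce the numerator: 10531 ≡ 3708 (mod 6823), so (10531/6823) = (3708/6823).
Factor out 2: 3708 = 2^2·927. Since 6823 ≡ 7 (mod 8), (2/6823) = +1, and (2/6823)^2 = +1. Now have (927/6823).
Both 927 ≡ 3 and 6823 ≡ 3 (mod 4), so reciprocity gives (927/6823) = -(6823/927). Reduce: 6823 ≡ 334 (mod 927). Now have -(334/927).
Factor out 2: 334 = 2·167. Since 927 ≡ 7 (mod 8), (2/927) = +1. Now have -(167/927).
Both 167 ≡ 3 and 927 ≡ 3 (mod 4), so reciprocity gives (167/927) = -(927/167). Reduce: 927 ≡ 92 (mod 167). Now have (92/167).
Factor out 2: 92 = 2^2·23. Since 167 ≡ 7 (mod 8), (2/167) = +1, and (2/167)^2 = +1. Now have (23/167).
Both 23 ≡ 3 and 167 ≡ 3 (mod 4), so reciprocity gives (23/167) = -(167/23). Reduce: 167 ≡ 6 (mod 23). Now have -(6/23).
Factor out 2: 6 = 2·3. Since 23 ≡ 7 (mod 8), (2/23) = +1. Now have -(3/23).
Both 3 ≡ 3 and 23 ≡ 3 (mod 4), so reciprocity gives (3/23) = -(23/3). Reduce: 23 ≡ 2 (mod 3). Now have (2/3).
Factor out 2: 2 = 2. Since 3 ≡ 3 (mod 8), (2/3) = -1. Now have -(1/3).
(1/3) = 1. Collecting the sign factors: -1.
Second factor (3011/6823):
Both 3011 ≡ 3 and 6823 ≡ 3 (mod 4), so reciprocity gives (3011/6823) = -(6823/3011). Reduce: 6823 ≡ 801 (mod 3011). Now have -(801/3011).
801 ≡ 1 (mod 4), so quadratic reciprocity gives (801/3011) = (3011/801). Reduce: 3011 ≡ 608 (mod 801). Now have -(608/801).
Factor out 2: 608 = 2^5·19. Since 801 ≡ 1 (mod 8), (2/801) = +1, and (2/801)^5 = +1. Now have -(19/801).
801 ≡ 1 (mod 4), so quadratic reciprocity gives (19/801) = (801/19). Reduce: 801 ≡ 3 (mod 19). Now have -(3/19).
Both 3 ≡ 3 and 19 ≡ 3 (mod 4), so reciprocity gives (3/19) = -(19/3). Reduce: 19 ≡ 1 (mod 3). Now have (1/3).
(1/3) = 1. Collecting the sign factors: 1.
Product: (-1)·(1) = -1.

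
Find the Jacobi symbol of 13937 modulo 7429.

(13937/7429)
  = (6508/7429)    [13937 ≡ 6508 mod 7429]
  = (1627/7429)    [7429 ≡ 5 mod 8 ⇒ (2/7429)^2 = +1]
  = (7429/1627)    [QR: 7429 ≡ 1 mod 4, sign kept]
  = (921/1627)    [7429 ≡ 921 mod 1627]
  = (1627/921)    [QR: 921 ≡ 1 mod 4, sign kept]
  = (706/921)    [1627 ≡ 706 mod 921]
  = (353/921)    [921 ≡ 1 mod 8 ⇒ (2/921) = +1]
  = (921/353)    [QR: 353 ≡ 1 mod 4, sign kept]
  = (215/353)    [921 ≡ 215 mod 353]
  = (353/215)    [QR: 353 ≡ 1 mod 4, sign kept]
  = (138/215)    [353 ≡ 138 mod 215]
  = (69/215)    [215 ≡ 7 mod 8 ⇒ (2/215) = +1]
  = (215/69)    [QR: 69 ≡ 1 mod 4, sign kept]
  = (8/69)    [215 ≡ 8 mod 69]
  = -(1/69)    [69 ≡ 5 mod 8 ⇒ (2/69)^3 = -1]
  = -1    [(1/69) = 1]

-1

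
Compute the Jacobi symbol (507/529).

1

(507/529)
  = (529/507)    [QR: 529 ≡ 1 mod 4, sign kept]
  = (22/507)    [529 ≡ 22 mod 507]
  = -(11/507)    [507 ≡ 3 mod 8 ⇒ (2/507) = -1]
  = (507/11)    [QR: both ≡ 3 mod 4, sign flips]
  = (1/11)    [507 ≡ 1 mod 11]
  = 1    [(1/11) = 1]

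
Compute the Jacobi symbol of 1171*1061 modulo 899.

By multiplicativity, (1171·1061|899) = (1171|899)·(1061|899).
First factor (1171|899):
(1171|899)
  = (272|899)    [1171 ≡ 272 mod 899]
  = (17|899)    [899 ≡ 3 mod 8 ⇒ (2|899)^4 = +1]
  = (899|17)    [QR: 17 ≡ 1 mod 4, sign kept]
  = (15|17)    [899 ≡ 15 mod 17]
  = (17|15)    [QR: 17 ≡ 1 mod 4, sign kept]
  = (2|15)    [17 ≡ 2 mod 15]
  = (1|15)    [15 ≡ 7 mod 8 ⇒ (2|15) = +1]
  = 1    [(1|15) = 1]
Second factor (1061|899):
(1061|899)
  = (162|899)    [1061 ≡ 162 mod 899]
  = -(81|899)    [899 ≡ 3 mod 8 ⇒ (2|899) = -1]
  = -(899|81)    [QR: 81 ≡ 1 mod 4, sign kept]
  = -(8|81)    [899 ≡ 8 mod 81]
  = -(1|81)    [81 ≡ 1 mod 8 ⇒ (2|81)^3 = +1]
  = -1    [(1|81) = 1]
Product: (1)·(-1) = -1.

-1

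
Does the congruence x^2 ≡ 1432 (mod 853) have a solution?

(1432/853)
  = (579/853)    [1432 ≡ 579 mod 853]
  = (853/579)    [QR: 853 ≡ 1 mod 4, sign kept]
  = (274/579)    [853 ≡ 274 mod 579]
  = -(137/579)    [579 ≡ 3 mod 8 ⇒ (2/579) = -1]
  = -(579/137)    [QR: 137 ≡ 1 mod 4, sign kept]
  = -(31/137)    [579 ≡ 31 mod 137]
  = -(137/31)    [QR: 137 ≡ 1 mod 4, sign kept]
  = -(13/31)    [137 ≡ 13 mod 31]
  = -(31/13)    [QR: 13 ≡ 1 mod 4, sign kept]
  = -(5/13)    [31 ≡ 5 mod 13]
  = -(13/5)    [QR: 5 ≡ 1 mod 4, sign kept]
  = -(3/5)    [13 ≡ 3 mod 5]
  = -(5/3)    [QR: 5 ≡ 1 mod 4, sign kept]
  = -(2/3)    [5 ≡ 2 mod 3]
  = (1/3)    [3 ≡ 3 mod 8 ⇒ (2/3) = -1]
  = 1    [(1/3) = 1]
The Legendre symbol is 1, so x^2 ≡ 1432 (mod 853) has solution.

yes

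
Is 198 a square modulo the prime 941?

yes

(198/941)
  = -(99/941)    [941 ≡ 5 mod 8 ⇒ (2/941) = -1]
  = -(941/99)    [QR: 941 ≡ 1 mod 4, sign kept]
  = -(50/99)    [941 ≡ 50 mod 99]
  = (25/99)    [99 ≡ 3 mod 8 ⇒ (2/99) = -1]
  = (99/25)    [QR: 25 ≡ 1 mod 4, sign kept]
  = (24/25)    [99 ≡ 24 mod 25]
  = (3/25)    [25 ≡ 1 mod 8 ⇒ (2/25)^3 = +1]
  = (25/3)    [QR: 25 ≡ 1 mod 4, sign kept]
  = (1/3)    [25 ≡ 1 mod 3]
  = 1    [(1/3) = 1]
The Legendre symbol is 1, so x^2 ≡ 198 (mod 941) has solution.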